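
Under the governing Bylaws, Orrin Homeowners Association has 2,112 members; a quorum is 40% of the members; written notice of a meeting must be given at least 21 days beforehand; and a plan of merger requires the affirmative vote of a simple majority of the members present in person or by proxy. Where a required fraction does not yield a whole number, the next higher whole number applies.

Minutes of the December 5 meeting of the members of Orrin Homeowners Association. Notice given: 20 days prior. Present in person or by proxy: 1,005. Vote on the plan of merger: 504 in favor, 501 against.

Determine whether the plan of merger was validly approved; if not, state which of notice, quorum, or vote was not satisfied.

Invalid — notice requirement not satisfied.

Notice: 20 days given; 21 required. Not satisfied.
Quorum: 40% of 2,112 = 844.80, rounded up to 845; 1,005 present. Satisfied.
Vote: requires a majority of those present (1,005); a majority of 1005 is 503, so 503 needed; 504 in favor. Satisfied.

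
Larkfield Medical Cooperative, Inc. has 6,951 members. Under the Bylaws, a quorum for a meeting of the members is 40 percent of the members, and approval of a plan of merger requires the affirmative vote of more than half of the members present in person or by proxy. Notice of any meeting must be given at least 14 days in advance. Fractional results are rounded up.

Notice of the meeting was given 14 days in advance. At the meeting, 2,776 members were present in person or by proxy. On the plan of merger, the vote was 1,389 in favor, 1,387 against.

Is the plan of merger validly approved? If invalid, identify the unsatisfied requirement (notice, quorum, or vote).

Notice: 14 days given; 14 required. Satisfied.
Quorum: 40% of 6,951 = 2,780.40, rounded up to 2,781; 2,776 present. Not satisfied.
Vote: requires a majority of those present (2,776); a majority of 2776 is 1389, so 1,389 needed; 1,389 in favor. Satisfied.

Invalid — quorum requirement not satisfied.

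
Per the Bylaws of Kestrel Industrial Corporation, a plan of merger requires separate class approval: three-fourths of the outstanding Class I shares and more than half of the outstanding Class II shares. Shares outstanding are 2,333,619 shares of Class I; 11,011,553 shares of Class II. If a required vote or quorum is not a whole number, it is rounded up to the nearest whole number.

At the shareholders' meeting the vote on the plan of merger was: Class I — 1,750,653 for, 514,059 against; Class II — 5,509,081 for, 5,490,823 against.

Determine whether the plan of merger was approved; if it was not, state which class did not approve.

Class I: 3/4 of 2333619 = 1750214.25, rounded up to 1750215; 1,750,215 required, 1,750,653 in favor — approved.
Class II: a majority of 11011553 is 5505777; 5,505,777 required, 5,509,081 in favor — approved.

Approved — every class gave the required vote.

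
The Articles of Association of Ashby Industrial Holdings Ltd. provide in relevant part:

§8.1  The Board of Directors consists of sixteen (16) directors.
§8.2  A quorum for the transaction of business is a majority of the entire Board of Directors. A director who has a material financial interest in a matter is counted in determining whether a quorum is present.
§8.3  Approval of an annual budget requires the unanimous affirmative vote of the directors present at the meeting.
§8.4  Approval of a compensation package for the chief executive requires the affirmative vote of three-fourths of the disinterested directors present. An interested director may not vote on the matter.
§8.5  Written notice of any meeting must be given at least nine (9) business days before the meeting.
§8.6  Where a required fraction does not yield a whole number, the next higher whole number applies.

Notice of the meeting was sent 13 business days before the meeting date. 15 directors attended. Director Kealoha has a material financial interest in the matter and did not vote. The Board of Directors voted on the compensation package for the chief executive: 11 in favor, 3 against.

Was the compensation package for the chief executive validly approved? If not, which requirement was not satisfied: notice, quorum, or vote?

Valid — all requirements satisfied.

Notice: 13 business days given; 9 required (13 ≥ 9). Satisfied.
Quorum: 15 present (interested directors count toward quorum); quorum is 9. Satisfied.
Vote: the compensation package for the chief executive requires three-fourths of the disinterested directors present (15 − 1 = 14). 3/4 of 14 = 10.50, rounded up to 11, so 11 affirmative votes are needed; 11 voted in favor. Satisfied.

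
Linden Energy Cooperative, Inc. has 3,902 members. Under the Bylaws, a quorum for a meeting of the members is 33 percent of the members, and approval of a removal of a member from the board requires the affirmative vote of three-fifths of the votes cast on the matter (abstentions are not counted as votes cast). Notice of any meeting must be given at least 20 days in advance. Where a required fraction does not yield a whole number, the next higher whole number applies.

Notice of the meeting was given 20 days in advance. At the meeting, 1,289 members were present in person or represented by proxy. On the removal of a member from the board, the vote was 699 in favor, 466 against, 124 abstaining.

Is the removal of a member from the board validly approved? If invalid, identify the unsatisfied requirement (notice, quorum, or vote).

Valid — all requirements satisfied.

Notice: 20 days given; 20 required. Satisfied.
Quorum: 33% of 3,902 = 1,287.66, rounded up to 1,288; 1,289 present. Satisfied.
Vote: requires three-fifths of the votes cast (1,289 − 124 abstaining = 1,165); 3/5 of 1165 = 699, so 699 needed; 699 in favor. Satisfied.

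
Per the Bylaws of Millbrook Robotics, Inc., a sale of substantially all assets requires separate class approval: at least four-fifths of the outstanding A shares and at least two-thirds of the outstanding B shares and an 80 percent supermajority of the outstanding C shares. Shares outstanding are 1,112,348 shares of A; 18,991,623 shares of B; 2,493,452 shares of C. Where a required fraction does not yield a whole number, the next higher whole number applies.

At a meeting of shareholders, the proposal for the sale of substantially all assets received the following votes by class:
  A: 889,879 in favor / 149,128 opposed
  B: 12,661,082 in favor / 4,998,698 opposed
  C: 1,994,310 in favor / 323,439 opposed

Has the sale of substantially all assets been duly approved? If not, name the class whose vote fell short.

Not approved — the C shares did not give the required vote.

A: 4/5 of 1112348 = 889878.40, rounded up to 889879; 889,879 required, 889,879 in favor — approved.
B: 2/3 of 18991623 = 12661082; 12,661,082 required, 12,661,082 in favor — approved.
C: 4/5 of 2493452 = 1994761.60, rounded up to 1994762; 1,994,762 required, 1,994,310 in favor — not approved.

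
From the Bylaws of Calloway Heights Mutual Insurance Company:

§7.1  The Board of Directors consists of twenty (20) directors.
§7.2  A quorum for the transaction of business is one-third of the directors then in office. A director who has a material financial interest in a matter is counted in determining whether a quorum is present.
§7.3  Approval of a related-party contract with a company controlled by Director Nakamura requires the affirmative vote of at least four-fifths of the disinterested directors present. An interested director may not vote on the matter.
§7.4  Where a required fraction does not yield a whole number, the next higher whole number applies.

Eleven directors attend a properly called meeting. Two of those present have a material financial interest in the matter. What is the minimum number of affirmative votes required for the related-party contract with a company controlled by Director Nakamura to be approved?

8

The related-party contract with a company controlled by Director Nakamura requires four-fifths of the disinterested directors present (11 − 2 = 9).
4/5 of 9 = 7.20, rounded up to 8.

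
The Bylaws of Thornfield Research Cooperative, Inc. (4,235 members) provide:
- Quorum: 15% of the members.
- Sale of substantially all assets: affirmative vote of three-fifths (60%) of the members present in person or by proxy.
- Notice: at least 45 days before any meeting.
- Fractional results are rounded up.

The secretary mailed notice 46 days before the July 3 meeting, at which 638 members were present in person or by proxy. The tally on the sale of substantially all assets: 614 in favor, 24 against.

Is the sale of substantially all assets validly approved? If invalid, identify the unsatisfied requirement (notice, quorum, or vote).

Valid — all requirements satisfied.

Notice: 46 days given; 45 required. Satisfied.
Quorum: 15% of 4,235 = 635.25, rounded up to 636; 638 present. Satisfied.
Vote: requires three-fifths of those present (638); 3/5 of 638 = 382.80, rounded up to 383, so 383 needed; 614 in favor. Satisfied.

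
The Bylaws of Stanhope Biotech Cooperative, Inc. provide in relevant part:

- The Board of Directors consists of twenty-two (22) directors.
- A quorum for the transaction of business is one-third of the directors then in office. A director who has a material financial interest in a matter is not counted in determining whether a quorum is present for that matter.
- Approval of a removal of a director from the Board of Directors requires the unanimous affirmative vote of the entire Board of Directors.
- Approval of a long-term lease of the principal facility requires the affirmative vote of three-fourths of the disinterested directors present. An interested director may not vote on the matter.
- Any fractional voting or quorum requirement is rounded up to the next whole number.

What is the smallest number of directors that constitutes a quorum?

1/3 of 22 = 7.33, rounded up to 8.

8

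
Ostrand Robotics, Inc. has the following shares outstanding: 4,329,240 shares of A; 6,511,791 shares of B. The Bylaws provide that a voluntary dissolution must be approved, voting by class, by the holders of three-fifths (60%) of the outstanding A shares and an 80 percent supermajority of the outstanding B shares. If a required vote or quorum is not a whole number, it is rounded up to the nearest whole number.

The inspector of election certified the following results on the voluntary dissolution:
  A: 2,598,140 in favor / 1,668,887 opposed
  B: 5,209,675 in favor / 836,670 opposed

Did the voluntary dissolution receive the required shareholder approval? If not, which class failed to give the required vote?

A: 3/5 of 4329240 = 2597544; 2,597,544 required, 2,598,140 in favor — approved.
B: 4/5 of 6511791 = 5209432.80, rounded up to 5209433; 5,209,433 required, 5,209,675 in favor — approved.

Approved — every class gave the required vote.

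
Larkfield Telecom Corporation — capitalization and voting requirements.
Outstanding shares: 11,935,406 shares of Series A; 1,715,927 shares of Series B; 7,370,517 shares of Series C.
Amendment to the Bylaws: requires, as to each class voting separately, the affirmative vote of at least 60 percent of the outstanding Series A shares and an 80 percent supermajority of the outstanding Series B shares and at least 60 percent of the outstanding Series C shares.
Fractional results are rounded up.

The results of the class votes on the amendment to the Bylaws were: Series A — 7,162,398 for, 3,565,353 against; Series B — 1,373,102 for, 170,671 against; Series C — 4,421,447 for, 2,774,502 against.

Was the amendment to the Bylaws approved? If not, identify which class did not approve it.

Series A: 3/5 of 11935406 = 7161243.60, rounded up to 7161244; 7,161,244 required, 7,162,398 in favor — approved.
Series B: 4/5 of 1715927 = 1372741.60, rounded up to 1372742; 1,372,742 required, 1,373,102 in favor — approved.
Series C: 3/5 of 7370517 = 4422310.20, rounded up to 4422311; 4,422,311 required, 4,421,447 in favor — not approved.

Not approved — the Series C shares did not give the required vote.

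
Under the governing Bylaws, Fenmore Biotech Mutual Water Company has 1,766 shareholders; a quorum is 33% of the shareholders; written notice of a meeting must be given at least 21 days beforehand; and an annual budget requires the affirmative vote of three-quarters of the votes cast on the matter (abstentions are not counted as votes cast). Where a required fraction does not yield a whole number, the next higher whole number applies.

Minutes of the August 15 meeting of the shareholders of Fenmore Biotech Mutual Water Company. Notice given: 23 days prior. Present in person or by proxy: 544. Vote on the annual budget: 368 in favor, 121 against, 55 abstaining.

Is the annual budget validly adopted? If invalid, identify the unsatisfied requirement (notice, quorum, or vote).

Notice: 23 days given; 21 required. Satisfied.
Quorum: 33% of 1,766 = 582.78, rounded up to 583; 544 present. Not satisfied.
Vote: requires three-fourths of the votes cast (544 − 55 abstaining = 489); 3/4 of 489 = 366.75, rounded up to 367, so 367 needed; 368 in favor. Satisfied.

Invalid — quorum requirement not satisfied.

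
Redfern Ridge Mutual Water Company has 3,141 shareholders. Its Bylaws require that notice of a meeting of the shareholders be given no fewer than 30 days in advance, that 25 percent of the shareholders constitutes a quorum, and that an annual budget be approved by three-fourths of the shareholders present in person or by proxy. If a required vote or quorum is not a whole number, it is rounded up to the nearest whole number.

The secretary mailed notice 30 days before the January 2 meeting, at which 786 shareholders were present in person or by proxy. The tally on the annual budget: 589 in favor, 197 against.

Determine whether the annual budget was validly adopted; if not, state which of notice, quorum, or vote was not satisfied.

Invalid — vote requirement not satisfied.

Notice: 30 days given; 30 required. Satisfied.
Quorum: 25% of 3,141 = 785.25, rounded up to 786; 786 present. Satisfied.
Vote: requires three-fourths of those present (786); 3/4 of 786 = 589.50, rounded up to 590, so 590 needed; 589 in favor. Not satisfied.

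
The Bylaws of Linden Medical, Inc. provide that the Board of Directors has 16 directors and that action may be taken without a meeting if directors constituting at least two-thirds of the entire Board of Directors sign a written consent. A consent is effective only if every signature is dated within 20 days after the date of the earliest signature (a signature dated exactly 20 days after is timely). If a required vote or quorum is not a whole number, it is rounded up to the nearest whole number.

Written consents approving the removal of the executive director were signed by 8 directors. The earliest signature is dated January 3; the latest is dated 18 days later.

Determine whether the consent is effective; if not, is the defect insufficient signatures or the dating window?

Signatures required: at least two-thirds of 16 — 2/3 of 16 = 10.67, rounded up to 11, so 11 needed; 8 signed. Insufficient.
Dating window: the latest signature is 18 days after the earliest; the limit is 20 days. Within the window.

Not effective — insufficient signatures.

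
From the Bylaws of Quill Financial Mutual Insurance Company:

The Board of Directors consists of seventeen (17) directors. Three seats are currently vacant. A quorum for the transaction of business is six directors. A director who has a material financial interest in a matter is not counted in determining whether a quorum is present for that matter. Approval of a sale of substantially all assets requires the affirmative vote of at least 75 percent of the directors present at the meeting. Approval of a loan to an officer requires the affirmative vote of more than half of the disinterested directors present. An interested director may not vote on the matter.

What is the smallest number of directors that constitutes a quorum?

The quorum is fixed at 6.

6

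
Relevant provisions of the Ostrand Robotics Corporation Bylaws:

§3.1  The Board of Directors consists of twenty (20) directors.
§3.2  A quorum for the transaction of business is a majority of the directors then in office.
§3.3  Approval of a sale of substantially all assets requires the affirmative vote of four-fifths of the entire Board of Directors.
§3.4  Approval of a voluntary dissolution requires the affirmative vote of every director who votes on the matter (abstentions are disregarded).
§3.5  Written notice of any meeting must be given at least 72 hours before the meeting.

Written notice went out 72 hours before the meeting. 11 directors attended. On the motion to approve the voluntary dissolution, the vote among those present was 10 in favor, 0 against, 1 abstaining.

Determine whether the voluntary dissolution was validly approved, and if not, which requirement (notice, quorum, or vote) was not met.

Valid — all requirements satisfied.

Notice: 72 hours given; 72 required (72 ≥ 72). Satisfied.
Quorum: 11 present; quorum is 11. Satisfied.
Vote: the voluntary dissolution requires the unanimous vote of the votes cast (11 present − 1 abstaining = 10). Unanimous means all 10, so 10 affirmative votes are needed; 10 voted in favor. Satisfied.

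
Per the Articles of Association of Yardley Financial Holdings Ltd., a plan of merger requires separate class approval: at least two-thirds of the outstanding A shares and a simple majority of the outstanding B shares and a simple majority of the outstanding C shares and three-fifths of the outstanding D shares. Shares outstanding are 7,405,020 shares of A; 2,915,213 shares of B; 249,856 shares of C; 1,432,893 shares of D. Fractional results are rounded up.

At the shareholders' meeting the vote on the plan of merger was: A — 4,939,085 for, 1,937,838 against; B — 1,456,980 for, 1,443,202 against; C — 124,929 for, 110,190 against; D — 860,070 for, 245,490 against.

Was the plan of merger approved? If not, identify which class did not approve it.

A: 2/3 of 7405020 = 4936680; 4,936,680 required, 4,939,085 in favor — approved.
B: a majority of 2915213 is 1457607; 1,457,607 required, 1,456,980 in favor — not approved.
C: a majority of 249856 is 124929; 124,929 required, 124,929 in favor — approved.
D: 3/5 of 1432893 = 859735.80, rounded up to 859736; 859,736 required, 860,070 in favor — approved.

Not approved — the B shares did not give the required vote.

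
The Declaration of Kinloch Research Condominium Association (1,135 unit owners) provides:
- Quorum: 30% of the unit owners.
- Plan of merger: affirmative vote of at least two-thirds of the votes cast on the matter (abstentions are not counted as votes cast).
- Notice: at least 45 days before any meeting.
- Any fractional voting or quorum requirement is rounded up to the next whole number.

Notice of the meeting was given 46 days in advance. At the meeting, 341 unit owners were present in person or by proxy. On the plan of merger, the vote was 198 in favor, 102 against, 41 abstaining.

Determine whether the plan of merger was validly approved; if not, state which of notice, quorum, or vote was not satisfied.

Invalid — vote requirement not satisfied.

Notice: 46 days given; 45 required. Satisfied.
Quorum: 30% of 1,135 = 340.50, rounded up to 341; 341 present. Satisfied.
Vote: requires two-thirds of the votes cast (341 − 41 abstaining = 300); 2/3 of 300 = 200, so 200 needed; 198 in favor. Not satisfied.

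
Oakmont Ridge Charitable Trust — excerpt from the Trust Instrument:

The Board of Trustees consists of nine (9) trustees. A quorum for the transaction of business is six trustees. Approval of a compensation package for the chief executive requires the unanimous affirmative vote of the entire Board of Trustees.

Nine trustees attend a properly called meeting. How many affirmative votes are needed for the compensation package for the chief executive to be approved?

9

The compensation package for the chief executive requires the unanimous vote of the entire Board of Trustees (9).
Unanimous means all 9.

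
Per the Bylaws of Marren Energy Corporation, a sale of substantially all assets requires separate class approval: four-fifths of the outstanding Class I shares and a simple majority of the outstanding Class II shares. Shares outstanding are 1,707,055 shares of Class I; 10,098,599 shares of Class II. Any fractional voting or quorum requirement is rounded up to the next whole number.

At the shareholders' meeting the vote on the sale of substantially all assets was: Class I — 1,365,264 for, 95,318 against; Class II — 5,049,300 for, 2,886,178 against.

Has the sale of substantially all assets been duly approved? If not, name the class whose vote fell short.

Class I: 4/5 of 1707055 = 1365644; 1,365,644 required, 1,365,264 in favor — not approved.
Class II: a majority of 10098599 is 5049300; 5,049,300 required, 5,049,300 in favor — approved.

Not approved — the Class I shares did not give the required vote.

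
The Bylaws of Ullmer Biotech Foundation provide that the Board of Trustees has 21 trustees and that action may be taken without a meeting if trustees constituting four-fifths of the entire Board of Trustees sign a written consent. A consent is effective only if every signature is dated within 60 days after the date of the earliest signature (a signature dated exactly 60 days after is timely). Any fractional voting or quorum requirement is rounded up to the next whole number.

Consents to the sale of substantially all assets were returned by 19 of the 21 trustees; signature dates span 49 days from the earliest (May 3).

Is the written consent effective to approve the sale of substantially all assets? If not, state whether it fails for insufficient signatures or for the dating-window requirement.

Effective — both the signature and dating-window requirements are satisfied.

Signatures required: four-fifths of 21 — 4/5 of 21 = 16.80, rounded up to 17, so 17 needed; 19 signed. Sufficient.
Dating window: the latest signature is 49 days after the earliest; the limit is 60 days. Within the window.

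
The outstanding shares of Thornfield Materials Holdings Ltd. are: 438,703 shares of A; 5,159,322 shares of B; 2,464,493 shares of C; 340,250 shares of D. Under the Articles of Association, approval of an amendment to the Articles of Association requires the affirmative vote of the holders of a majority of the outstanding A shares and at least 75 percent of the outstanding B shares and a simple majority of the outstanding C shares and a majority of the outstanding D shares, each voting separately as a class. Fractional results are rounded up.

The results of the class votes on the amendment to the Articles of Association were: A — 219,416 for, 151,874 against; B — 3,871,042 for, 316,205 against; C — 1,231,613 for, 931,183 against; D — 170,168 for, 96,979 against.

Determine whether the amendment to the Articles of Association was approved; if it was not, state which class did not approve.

Not approved — the C shares did not give the required vote.

A: a majority of 438703 is 219352; 219,352 required, 219,416 in favor — approved.
B: 3/4 of 5159322 = 3869491.50, rounded up to 3869492; 3,869,492 required, 3,871,042 in favor — approved.
C: a majority of 2464493 is 1232247; 1,232,247 required, 1,231,613 in favor — not approved.
D: a majority of 340250 is 170126; 170,126 required, 170,168 in favor — approved.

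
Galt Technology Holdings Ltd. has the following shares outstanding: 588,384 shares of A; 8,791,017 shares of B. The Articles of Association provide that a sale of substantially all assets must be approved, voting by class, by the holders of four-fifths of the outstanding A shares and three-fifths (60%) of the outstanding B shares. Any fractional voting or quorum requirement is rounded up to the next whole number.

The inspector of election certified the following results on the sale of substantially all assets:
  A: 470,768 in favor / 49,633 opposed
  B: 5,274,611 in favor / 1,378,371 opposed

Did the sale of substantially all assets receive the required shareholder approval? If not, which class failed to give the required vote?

Approved — every class gave the required vote.

A: 4/5 of 588384 = 470707.20, rounded up to 470708; 470,708 required, 470,768 in favor — approved.
B: 3/5 of 8791017 = 5274610.20, rounded up to 5274611; 5,274,611 required, 5,274,611 in favor — approved.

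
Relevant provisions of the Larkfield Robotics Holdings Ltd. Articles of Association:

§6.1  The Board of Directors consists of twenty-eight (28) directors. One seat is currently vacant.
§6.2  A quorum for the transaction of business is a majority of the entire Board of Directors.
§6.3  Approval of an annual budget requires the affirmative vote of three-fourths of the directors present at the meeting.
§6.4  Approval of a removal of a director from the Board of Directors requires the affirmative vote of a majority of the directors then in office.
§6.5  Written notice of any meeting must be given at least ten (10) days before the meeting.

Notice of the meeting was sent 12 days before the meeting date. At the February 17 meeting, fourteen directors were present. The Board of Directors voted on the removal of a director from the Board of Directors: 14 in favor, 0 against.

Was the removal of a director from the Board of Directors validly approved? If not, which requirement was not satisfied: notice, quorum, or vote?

Notice: 12 days given; 10 required (12 ≥ 10). Satisfied.
Quorum: 14 present; quorum is 15. Not satisfied.
Vote: the removal of a director from the Board of Directors requires a majority of the directors then in office (27). A majority of 27 is 14, so 14 affirmative votes are needed; 14 voted in favor. Satisfied. (Moot — without a quorum no business can be validly transacted.)

Invalid — quorum requirement not satisfied.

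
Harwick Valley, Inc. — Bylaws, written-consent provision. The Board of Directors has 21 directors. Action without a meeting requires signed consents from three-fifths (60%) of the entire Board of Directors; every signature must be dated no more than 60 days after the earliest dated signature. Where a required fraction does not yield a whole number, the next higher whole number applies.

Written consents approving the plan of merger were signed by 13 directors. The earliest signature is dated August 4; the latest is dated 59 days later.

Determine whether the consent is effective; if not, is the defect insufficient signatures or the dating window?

Signatures required: three-fifths (60%) of 21 — 3/5 of 21 = 12.60, rounded up to 13, so 13 needed; 13 signed. Sufficient.
Dating window: the latest signature is 59 days after the earliest; the limit is 60 days. Within the window.

Effective — both the signature and dating-window requirements are satisfied.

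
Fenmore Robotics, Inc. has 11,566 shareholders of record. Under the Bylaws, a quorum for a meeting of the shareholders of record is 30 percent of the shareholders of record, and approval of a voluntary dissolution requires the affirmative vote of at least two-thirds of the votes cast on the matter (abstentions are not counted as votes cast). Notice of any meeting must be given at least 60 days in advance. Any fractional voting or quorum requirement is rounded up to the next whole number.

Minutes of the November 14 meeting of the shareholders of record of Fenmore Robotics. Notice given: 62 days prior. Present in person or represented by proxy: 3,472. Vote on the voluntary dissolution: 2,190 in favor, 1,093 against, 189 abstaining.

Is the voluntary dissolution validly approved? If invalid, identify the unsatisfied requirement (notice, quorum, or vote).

Notice: 62 days given; 60 required. Satisfied.
Quorum: 30% of 11,566 = 3,469.80, rounded up to 3,470; 3,472 present. Satisfied.
Vote: requires two-thirds of the votes cast (3,472 − 189 abstaining = 3,283); 2/3 of 3283 = 2188.67, rounded up to 2189, so 2,189 needed; 2,190 in favor. Satisfied.

Valid — all requirements satisfied.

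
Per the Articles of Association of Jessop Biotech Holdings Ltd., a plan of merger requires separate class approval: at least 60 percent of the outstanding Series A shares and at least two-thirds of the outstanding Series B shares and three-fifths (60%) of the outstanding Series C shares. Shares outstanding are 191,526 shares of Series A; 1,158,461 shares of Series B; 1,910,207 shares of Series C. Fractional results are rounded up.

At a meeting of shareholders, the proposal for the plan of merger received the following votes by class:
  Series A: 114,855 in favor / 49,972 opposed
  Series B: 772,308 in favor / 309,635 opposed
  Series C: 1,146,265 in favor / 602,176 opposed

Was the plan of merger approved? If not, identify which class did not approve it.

Not approved — the Series A shares did not give the required vote.

Series A: 3/5 of 191526 = 114915.60, rounded up to 114916; 114,916 required, 114,855 in favor — not approved.
Series B: 2/3 of 1158461 = 772307.33, rounded up to 772308; 772,308 required, 772,308 in favor — approved.
Series C: 3/5 of 1910207 = 1146124.20, rounded up to 1146125; 1,146,125 required, 1,146,265 in favor — approved.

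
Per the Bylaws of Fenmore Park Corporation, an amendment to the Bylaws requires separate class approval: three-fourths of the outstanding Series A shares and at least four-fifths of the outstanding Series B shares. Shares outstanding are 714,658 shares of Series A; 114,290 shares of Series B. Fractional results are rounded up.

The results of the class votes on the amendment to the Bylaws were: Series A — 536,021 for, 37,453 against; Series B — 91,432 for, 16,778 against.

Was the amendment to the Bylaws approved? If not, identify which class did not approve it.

Series A: 3/4 of 714658 = 535993.50, rounded up to 535994; 535,994 required, 536,021 in favor — approved.
Series B: 4/5 of 114290 = 91432; 91,432 required, 91,432 in favor — approved.

Approved — every class gave the required vote.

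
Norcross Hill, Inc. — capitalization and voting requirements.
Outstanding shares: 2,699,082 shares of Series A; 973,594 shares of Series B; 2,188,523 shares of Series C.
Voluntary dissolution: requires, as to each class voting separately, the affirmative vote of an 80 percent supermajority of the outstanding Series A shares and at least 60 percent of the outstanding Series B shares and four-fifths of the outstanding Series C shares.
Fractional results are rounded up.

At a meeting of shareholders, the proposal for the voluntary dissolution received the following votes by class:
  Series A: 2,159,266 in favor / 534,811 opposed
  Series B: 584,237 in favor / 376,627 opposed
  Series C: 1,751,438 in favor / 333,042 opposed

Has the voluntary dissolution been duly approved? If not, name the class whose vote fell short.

Series A: 4/5 of 2699082 = 2159265.60, rounded up to 2159266; 2,159,266 required, 2,159,266 in favor — approved.
Series B: 3/5 of 973594 = 584156.40, rounded up to 584157; 584,157 required, 584,237 in favor — approved.
Series C: 4/5 of 2188523 = 1750818.40, rounded up to 1750819; 1,750,819 required, 1,751,438 in favor — approved.

Approved — every class gave the required vote.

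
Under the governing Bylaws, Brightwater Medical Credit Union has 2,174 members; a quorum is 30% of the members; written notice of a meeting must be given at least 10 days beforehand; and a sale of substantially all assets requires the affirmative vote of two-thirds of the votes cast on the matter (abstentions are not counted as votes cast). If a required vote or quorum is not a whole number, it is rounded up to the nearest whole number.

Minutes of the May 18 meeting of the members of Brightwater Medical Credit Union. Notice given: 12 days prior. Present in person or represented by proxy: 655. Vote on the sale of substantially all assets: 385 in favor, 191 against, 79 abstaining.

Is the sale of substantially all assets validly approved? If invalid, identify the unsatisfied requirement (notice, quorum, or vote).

Notice: 12 days given; 10 required. Satisfied.
Quorum: 30% of 2,174 = 652.20, rounded up to 653; 655 present. Satisfied.
Vote: requires two-thirds of the votes cast (655 − 79 abstaining = 576); 2/3 of 576 = 384, so 384 needed; 385 in favor. Satisfied.

Valid — all requirements satisfied.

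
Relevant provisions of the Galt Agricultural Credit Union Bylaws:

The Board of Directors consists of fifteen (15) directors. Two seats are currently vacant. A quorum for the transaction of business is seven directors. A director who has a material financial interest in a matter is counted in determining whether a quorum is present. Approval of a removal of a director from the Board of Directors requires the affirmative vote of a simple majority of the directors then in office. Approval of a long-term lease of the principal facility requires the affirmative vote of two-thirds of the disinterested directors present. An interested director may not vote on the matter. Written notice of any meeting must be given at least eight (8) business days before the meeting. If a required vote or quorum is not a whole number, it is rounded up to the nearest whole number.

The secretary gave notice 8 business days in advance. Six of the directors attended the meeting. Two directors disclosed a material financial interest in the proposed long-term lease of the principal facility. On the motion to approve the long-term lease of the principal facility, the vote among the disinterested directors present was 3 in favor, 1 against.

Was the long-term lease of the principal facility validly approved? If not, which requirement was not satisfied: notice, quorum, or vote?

Notice: 8 business days given; 8 required (8 ≥ 8). Satisfied.
Quorum: 6 present (interested directors count toward quorum); quorum is 7. Not satisfied.
Vote: the long-term lease of the principal facility requires two-thirds of the disinterested directors present (6 − 2 = 4). 2/3 of 4 = 2.67, rounded up to 3, so 3 affirmative votes are needed; 3 voted in favor. Satisfied. (Moot — without a quorum no business can be validly transacted.)

Invalid — quorum requirement not satisfied.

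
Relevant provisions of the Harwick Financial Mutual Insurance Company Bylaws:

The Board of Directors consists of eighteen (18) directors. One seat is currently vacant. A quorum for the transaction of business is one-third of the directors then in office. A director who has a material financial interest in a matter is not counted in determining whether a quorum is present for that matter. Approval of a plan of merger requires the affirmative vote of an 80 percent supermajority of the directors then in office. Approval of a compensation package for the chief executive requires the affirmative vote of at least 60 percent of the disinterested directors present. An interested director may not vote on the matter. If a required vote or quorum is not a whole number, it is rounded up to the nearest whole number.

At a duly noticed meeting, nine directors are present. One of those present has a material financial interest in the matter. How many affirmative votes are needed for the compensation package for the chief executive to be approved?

The compensation package for the chief executive requires three-fifths of the disinterested directors present (9 − 1 = 8).
3/5 of 8 = 4.80, rounded up to 5.

5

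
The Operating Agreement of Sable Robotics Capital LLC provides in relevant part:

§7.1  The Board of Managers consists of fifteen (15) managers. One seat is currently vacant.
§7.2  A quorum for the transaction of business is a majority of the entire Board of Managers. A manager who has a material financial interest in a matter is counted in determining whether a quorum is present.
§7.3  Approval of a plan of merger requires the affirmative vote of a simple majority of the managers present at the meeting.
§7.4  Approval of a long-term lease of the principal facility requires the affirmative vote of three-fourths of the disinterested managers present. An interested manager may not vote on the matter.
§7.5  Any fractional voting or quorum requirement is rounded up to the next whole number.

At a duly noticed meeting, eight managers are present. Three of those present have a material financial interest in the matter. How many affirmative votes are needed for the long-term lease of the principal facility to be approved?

The long-term lease of the principal facility requires three-fourths of the disinterested managers present (8 − 3 = 5).
3/4 of 5 = 3.75, rounded up to 4.

4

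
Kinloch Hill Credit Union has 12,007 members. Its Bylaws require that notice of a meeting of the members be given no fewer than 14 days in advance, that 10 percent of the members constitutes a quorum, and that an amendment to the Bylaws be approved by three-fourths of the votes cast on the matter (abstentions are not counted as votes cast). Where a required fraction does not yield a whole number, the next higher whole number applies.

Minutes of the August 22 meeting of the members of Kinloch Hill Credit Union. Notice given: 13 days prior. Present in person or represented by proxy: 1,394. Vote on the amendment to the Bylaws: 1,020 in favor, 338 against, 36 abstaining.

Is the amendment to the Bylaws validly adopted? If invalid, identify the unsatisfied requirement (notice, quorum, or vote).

Invalid — notice requirement not satisfied.

Notice: 13 days given; 14 required. Not satisfied.
Quorum: 10% of 12,007 = 1,200.70, rounded up to 1,201; 1,394 present. Satisfied.
Vote: requires three-fourths of the votes cast (1,394 − 36 abstaining = 1,358); 3/4 of 1358 = 1018.50, rounded up to 1019, so 1,019 needed; 1,020 in favor. Satisfied.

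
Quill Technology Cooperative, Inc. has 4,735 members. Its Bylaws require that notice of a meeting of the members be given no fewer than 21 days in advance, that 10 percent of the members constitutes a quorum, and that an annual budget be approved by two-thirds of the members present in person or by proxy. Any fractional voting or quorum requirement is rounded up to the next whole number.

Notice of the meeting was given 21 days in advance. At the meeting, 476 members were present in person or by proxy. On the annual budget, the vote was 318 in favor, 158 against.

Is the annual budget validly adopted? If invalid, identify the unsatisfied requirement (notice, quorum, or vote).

Notice: 21 days given; 21 required. Satisfied.
Quorum: 10% of 4,735 = 473.50, rounded up to 474; 476 present. Satisfied.
Vote: requires two-thirds of those present (476); 2/3 of 476 = 317.33, rounded up to 318, so 318 needed; 318 in favor. Satisfied.

Valid — all requirements satisfied.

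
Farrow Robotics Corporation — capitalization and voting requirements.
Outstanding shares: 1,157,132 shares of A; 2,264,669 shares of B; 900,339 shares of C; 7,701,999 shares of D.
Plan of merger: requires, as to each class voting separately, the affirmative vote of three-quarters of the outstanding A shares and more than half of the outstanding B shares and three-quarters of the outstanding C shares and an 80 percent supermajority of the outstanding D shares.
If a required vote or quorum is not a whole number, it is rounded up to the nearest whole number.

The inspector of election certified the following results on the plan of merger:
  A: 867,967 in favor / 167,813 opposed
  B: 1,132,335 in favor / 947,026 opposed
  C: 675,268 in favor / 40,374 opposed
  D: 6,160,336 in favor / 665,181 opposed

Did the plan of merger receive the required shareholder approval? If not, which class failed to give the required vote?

A: 3/4 of 1157132 = 867849; 867,849 required, 867,967 in favor — approved.
B: a majority of 2264669 is 1132335; 1,132,335 required, 1,132,335 in favor — approved.
C: 3/4 of 900339 = 675254.25, rounded up to 675255; 675,255 required, 675,268 in favor — approved.
D: 4/5 of 7701999 = 6161599.20, rounded up to 6161600; 6,161,600 required, 6,160,336 in favor — not approved.

Not approved — the D shares did not give the required vote.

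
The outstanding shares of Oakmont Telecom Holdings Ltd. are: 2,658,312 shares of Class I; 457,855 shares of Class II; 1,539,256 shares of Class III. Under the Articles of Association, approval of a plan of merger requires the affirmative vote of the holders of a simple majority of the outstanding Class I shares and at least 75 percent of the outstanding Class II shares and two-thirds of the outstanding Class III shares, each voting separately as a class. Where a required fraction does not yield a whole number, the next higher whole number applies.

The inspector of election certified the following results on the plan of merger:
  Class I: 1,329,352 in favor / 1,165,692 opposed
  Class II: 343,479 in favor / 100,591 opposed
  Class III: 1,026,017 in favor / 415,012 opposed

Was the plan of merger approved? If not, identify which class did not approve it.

Not approved — the Class III shares did not give the required vote.

Class I: a majority of 2658312 is 1329157; 1,329,157 required, 1,329,352 in favor — approved.
Class II: 3/4 of 457855 = 343391.25, rounded up to 343392; 343,392 required, 343,479 in favor — approved.
Class III: 2/3 of 1539256 = 1026170.67, rounded up to 1026171; 1,026,171 required, 1,026,017 in favor — not approved.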